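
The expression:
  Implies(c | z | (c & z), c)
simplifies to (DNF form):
c | ~z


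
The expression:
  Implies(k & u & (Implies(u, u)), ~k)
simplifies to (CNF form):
~k | ~u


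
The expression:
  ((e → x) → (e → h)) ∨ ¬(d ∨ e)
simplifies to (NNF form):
h ∨ ¬e ∨ ¬x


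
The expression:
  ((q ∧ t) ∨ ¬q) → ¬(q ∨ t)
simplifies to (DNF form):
¬t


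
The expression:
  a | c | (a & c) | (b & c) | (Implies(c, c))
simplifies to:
True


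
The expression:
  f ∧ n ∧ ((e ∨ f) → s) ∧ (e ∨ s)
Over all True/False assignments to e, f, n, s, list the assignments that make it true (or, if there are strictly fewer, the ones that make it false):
is true only for:
  e=False, f=True, n=True, s=True;
  e=True, f=True, n=True, s=True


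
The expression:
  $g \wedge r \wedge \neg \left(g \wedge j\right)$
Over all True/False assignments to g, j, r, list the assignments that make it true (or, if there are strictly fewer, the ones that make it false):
is true only for:
  g=True, j=False, r=True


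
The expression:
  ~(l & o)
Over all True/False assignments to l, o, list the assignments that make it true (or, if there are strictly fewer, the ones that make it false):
is false only for:
  l=True, o=True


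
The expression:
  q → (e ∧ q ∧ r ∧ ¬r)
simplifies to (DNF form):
¬q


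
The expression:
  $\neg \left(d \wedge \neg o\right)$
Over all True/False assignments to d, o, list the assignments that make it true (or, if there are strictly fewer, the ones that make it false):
is false only for:
  d=True, o=False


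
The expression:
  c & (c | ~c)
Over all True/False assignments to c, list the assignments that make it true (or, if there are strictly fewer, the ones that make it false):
is true only for:
  c=True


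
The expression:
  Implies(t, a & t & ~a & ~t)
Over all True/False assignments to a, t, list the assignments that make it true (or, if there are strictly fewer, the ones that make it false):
is true only for:
  a=False, t=False;
  a=True, t=False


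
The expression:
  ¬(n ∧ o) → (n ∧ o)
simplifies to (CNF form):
n ∧ o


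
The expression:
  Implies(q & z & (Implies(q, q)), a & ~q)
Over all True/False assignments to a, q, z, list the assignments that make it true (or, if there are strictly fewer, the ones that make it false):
is false only for:
  a=False, q=True, z=True;
  a=True, q=True, z=True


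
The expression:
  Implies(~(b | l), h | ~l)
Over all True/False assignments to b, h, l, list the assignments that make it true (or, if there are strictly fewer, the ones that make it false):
is always true.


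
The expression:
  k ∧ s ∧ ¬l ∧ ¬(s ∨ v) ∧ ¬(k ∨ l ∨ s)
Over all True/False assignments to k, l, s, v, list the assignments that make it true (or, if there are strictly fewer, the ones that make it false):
is never true.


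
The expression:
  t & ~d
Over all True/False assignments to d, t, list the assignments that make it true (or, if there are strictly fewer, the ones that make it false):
is true only for:
  d=False, t=True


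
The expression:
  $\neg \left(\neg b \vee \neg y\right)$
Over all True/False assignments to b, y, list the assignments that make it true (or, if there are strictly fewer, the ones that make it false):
is true only for:
  b=True, y=True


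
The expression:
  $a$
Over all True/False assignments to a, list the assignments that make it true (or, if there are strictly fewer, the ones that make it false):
is true only for:
  a=True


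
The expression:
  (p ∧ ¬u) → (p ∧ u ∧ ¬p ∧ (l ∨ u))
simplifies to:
u ∨ ¬p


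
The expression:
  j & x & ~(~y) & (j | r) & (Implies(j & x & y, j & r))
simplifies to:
j & r & x & y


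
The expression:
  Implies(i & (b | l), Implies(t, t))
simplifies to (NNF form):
True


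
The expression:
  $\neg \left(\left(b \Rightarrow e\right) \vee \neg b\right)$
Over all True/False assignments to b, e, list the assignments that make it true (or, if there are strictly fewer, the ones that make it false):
is true only for:
  b=True, e=False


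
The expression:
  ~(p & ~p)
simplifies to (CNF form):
True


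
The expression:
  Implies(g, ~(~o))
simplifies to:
o | ~g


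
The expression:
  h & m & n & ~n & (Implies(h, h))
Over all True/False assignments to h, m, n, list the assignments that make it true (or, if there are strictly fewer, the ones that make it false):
is never true.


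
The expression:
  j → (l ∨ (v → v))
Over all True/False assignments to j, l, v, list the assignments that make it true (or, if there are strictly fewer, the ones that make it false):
is always true.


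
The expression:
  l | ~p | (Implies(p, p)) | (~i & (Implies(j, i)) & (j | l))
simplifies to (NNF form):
True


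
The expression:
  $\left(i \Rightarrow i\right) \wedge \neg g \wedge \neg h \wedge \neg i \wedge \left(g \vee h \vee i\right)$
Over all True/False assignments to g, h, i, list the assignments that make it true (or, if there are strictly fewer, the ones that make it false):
is never true.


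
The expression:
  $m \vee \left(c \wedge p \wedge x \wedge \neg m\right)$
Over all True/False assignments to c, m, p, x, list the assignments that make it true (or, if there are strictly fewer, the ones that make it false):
is false only for:
  c=False, m=False, p=False, x=False;
  c=False, m=False, p=False, x=True;
  c=False, m=False, p=True, x=False;
  c=False, m=False, p=True, x=True;
  c=True, m=False, p=False, x=False;
  c=True, m=False, p=False, x=True;
  c=True, m=False, p=True, x=False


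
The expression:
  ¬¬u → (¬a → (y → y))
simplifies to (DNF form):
True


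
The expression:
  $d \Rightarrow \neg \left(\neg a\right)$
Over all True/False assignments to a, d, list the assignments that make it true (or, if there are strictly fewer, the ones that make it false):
is false only for:
  a=False, d=True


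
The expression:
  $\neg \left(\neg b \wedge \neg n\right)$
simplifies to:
$b \vee n$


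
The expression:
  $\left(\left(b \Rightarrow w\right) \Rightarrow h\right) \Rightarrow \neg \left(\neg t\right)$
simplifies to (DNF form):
$t \vee \left(w \wedge \neg h\right) \vee \left(\neg b \wedge \neg h\right)$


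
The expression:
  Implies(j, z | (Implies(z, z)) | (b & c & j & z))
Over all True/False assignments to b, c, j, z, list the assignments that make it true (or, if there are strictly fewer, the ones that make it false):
is always true.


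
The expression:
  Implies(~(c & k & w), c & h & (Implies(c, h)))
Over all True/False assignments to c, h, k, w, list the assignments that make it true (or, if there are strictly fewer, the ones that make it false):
is true only for:
  c=True, h=False, k=True, w=True;
  c=True, h=True, k=False, w=False;
  c=True, h=True, k=False, w=True;
  c=True, h=True, k=True, w=False;
  c=True, h=True, k=True, w=True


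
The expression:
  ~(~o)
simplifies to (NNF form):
o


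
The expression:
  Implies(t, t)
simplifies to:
True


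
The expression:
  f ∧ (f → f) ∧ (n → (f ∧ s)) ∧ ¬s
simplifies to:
f ∧ ¬n ∧ ¬s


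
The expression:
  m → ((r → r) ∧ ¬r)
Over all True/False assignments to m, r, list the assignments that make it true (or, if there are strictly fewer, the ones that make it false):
is false only for:
  m=True, r=True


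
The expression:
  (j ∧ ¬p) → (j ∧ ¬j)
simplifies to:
p ∨ ¬j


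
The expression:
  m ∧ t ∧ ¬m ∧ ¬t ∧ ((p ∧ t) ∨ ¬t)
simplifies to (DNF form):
False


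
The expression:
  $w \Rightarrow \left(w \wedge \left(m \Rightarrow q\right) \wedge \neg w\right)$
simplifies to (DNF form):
$\neg w$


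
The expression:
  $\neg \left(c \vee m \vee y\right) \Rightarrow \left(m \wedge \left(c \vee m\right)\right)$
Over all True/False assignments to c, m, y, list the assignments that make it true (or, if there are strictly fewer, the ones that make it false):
is false only for:
  c=False, m=False, y=False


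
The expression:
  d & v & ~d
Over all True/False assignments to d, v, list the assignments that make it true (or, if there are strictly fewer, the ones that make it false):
is never true.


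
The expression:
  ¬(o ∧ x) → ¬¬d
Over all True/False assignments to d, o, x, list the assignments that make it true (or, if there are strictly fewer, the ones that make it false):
is false only for:
  d=False, o=False, x=False;
  d=False, o=False, x=True;
  d=False, o=True, x=False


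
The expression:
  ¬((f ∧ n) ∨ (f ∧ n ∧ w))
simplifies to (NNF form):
¬f ∨ ¬n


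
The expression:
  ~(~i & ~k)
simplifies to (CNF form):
i | k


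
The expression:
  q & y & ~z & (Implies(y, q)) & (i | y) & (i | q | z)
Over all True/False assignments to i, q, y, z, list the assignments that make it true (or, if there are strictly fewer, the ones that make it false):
is true only for:
  i=False, q=True, y=True, z=False;
  i=True, q=True, y=True, z=False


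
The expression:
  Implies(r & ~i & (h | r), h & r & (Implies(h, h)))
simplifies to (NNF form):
h | i | ~r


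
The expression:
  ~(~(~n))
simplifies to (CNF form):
~n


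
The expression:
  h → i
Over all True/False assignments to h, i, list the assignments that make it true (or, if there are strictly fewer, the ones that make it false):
is false only for:
  h=True, i=False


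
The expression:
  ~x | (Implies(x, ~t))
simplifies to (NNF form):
~t | ~x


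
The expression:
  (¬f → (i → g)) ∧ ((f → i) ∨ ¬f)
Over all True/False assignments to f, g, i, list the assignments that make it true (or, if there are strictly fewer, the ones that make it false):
is false only for:
  f=False, g=False, i=True;
  f=True, g=False, i=False;
  f=True, g=True, i=False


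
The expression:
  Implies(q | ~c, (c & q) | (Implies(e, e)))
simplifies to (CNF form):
True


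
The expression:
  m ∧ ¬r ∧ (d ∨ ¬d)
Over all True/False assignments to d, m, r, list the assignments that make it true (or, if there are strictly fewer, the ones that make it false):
is true only for:
  d=False, m=True, r=False;
  d=True, m=True, r=False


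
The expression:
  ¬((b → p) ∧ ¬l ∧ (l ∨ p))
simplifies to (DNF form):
l ∨ ¬p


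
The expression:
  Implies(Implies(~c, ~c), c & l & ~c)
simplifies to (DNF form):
False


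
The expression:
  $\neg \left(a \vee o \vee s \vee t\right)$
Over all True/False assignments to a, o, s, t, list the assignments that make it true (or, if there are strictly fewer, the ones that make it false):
is true only for:
  a=False, o=False, s=False, t=False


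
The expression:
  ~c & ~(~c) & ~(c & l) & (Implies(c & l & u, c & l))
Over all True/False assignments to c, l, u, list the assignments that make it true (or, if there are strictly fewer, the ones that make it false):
is never true.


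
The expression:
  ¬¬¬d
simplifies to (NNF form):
¬d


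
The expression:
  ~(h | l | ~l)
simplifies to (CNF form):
False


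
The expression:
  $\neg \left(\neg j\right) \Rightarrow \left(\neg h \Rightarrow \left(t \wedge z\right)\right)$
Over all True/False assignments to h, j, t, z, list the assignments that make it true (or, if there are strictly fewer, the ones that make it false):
is false only for:
  h=False, j=True, t=False, z=False;
  h=False, j=True, t=False, z=True;
  h=False, j=True, t=True, z=False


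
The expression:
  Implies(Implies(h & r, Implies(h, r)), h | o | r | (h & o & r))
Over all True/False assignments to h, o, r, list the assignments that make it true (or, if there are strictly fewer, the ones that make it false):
is false only for:
  h=False, o=False, r=False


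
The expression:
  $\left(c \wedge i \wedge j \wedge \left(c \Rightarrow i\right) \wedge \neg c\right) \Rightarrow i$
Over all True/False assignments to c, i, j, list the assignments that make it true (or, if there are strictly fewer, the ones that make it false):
is always true.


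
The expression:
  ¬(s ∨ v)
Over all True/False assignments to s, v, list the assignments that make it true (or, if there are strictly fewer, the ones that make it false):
is true only for:
  s=False, v=False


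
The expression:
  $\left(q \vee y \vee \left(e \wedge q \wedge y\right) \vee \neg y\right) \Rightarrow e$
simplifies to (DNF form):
$e$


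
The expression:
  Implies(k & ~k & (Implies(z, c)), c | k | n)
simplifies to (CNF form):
True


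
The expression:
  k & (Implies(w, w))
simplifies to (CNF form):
k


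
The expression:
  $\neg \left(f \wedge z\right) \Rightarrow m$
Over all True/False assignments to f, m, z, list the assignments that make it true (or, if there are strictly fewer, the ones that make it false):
is false only for:
  f=False, m=False, z=False;
  f=False, m=False, z=True;
  f=True, m=False, z=False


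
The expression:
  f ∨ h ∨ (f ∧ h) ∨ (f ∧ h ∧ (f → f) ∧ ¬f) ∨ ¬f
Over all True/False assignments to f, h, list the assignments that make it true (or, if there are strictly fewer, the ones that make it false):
is always true.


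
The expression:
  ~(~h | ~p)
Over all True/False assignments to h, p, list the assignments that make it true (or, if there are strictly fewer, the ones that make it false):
is true only for:
  h=True, p=True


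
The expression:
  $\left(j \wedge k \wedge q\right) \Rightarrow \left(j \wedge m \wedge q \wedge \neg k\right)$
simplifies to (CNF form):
$\neg j \vee \neg k \vee \neg q$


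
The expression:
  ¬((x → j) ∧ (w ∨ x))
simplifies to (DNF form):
(x ∧ ¬j) ∨ (¬w ∧ ¬x)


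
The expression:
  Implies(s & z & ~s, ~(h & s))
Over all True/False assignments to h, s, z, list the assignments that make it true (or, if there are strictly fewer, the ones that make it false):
is always true.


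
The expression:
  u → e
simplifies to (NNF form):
e ∨ ¬u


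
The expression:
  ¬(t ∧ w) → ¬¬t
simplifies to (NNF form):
t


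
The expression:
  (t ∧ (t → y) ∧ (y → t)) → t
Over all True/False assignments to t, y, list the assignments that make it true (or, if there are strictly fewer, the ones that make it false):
is always true.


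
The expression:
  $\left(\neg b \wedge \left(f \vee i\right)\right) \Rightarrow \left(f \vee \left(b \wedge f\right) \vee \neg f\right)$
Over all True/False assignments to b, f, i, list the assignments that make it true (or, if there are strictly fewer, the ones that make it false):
is always true.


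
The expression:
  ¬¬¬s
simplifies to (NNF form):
¬s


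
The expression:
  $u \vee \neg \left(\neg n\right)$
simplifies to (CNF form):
$n \vee u$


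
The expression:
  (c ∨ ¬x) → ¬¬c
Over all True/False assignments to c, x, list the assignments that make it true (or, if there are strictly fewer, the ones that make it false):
is false only for:
  c=False, x=False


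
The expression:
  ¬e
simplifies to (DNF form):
¬e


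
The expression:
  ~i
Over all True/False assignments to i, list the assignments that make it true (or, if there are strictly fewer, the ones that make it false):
is true only for:
  i=False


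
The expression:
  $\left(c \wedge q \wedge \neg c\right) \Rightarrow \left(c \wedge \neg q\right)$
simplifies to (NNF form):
$\text{True}$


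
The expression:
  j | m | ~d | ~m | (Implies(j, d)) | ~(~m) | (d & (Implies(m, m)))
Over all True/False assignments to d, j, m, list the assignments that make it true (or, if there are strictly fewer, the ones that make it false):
is always true.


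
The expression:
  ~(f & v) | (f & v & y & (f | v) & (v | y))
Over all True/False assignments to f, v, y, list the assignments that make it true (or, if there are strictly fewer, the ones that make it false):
is false only for:
  f=True, v=True, y=False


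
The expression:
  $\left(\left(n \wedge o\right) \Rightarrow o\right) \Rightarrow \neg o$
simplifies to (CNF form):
$\neg o$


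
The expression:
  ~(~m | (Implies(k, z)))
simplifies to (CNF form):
k & m & ~z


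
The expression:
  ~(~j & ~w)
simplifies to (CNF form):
j | w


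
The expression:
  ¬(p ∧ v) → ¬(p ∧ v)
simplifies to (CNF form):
True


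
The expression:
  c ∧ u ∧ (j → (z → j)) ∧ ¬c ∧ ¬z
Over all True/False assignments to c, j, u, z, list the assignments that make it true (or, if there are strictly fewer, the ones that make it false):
is never true.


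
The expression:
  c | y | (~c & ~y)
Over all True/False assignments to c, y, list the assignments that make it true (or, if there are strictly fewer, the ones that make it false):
is always true.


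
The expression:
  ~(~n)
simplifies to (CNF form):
n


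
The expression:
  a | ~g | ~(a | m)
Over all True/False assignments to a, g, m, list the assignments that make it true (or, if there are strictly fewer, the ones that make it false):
is false only for:
  a=False, g=True, m=True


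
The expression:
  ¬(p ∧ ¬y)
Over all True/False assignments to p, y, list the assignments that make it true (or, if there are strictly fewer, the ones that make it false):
is false only for:
  p=True, y=False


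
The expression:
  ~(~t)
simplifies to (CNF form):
t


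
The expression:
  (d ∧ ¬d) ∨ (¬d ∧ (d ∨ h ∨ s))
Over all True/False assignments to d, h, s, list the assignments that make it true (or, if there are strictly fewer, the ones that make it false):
is true only for:
  d=False, h=False, s=True;
  d=False, h=True, s=False;
  d=False, h=True, s=True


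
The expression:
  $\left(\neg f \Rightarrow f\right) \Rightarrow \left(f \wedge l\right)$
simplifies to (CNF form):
$l \vee \neg f$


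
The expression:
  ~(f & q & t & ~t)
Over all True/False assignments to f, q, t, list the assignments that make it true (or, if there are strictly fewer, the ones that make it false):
is always true.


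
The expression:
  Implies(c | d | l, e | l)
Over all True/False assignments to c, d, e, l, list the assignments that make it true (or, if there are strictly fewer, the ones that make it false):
is false only for:
  c=False, d=True, e=False, l=False;
  c=True, d=False, e=False, l=False;
  c=True, d=True, e=False, l=False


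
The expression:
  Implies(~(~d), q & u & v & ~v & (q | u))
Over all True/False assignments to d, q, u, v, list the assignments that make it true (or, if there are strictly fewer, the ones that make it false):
is true only for:
  d=False, q=False, u=False, v=False;
  d=False, q=False, u=False, v=True;
  d=False, q=False, u=True, v=False;
  d=False, q=False, u=True, v=True;
  d=False, q=True, u=False, v=False;
  d=False, q=True, u=False, v=True;
  d=False, q=True, u=True, v=False;
  d=False, q=True, u=True, v=True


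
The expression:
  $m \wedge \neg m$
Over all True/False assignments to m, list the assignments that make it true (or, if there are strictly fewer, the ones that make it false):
is never true.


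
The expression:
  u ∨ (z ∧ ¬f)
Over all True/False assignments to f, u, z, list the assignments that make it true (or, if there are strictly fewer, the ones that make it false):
is false only for:
  f=False, u=False, z=False;
  f=True, u=False, z=False;
  f=True, u=False, z=True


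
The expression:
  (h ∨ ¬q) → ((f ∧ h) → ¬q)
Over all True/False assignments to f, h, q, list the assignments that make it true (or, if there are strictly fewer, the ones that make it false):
is false only for:
  f=True, h=True, q=True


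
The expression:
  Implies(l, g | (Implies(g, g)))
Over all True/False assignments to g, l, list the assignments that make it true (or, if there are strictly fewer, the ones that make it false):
is always true.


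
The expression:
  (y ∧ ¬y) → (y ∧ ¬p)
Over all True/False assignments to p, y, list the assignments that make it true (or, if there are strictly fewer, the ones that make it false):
is always true.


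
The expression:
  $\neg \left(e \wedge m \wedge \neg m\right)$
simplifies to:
$\text{True}$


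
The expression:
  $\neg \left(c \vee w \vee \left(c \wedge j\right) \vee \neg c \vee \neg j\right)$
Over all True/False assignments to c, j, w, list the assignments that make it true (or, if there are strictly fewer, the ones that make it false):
is never true.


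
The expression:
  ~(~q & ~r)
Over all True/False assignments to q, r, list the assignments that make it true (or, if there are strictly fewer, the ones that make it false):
is false only for:
  q=False, r=False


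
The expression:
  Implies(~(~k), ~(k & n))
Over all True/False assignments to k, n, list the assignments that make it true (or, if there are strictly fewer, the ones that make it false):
is false only for:
  k=True, n=True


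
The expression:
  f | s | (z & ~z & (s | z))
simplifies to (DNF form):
f | s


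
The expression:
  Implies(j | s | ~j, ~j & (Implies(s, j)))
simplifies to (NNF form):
~j & ~s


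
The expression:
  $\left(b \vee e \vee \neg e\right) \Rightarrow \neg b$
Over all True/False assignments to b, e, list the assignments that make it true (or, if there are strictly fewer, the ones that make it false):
is true only for:
  b=False, e=False;
  b=False, e=True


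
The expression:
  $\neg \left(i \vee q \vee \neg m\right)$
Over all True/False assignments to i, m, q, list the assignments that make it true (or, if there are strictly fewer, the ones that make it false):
is true only for:
  i=False, m=True, q=False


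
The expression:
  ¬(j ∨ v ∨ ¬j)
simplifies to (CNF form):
False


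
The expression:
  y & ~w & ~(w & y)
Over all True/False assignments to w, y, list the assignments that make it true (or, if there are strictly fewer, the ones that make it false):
is true only for:
  w=False, y=True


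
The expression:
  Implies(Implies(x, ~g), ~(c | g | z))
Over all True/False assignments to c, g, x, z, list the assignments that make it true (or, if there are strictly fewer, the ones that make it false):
is true only for:
  c=False, g=False, x=False, z=False;
  c=False, g=False, x=True, z=False;
  c=False, g=True, x=True, z=False;
  c=False, g=True, x=True, z=True;
  c=True, g=True, x=True, z=False;
  c=True, g=True, x=True, z=True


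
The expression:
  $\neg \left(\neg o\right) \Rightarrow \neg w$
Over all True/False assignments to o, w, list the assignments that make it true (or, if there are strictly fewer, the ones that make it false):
is false only for:
  o=True, w=True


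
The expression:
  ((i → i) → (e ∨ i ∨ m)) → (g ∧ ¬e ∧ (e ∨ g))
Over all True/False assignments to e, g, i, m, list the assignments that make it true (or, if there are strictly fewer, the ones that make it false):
is true only for:
  e=False, g=False, i=False, m=False;
  e=False, g=True, i=False, m=False;
  e=False, g=True, i=False, m=True;
  e=False, g=True, i=True, m=False;
  e=False, g=True, i=True, m=True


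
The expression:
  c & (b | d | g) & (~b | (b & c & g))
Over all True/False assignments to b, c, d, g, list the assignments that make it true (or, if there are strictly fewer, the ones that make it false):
is true only for:
  b=False, c=True, d=False, g=True;
  b=False, c=True, d=True, g=False;
  b=False, c=True, d=True, g=True;
  b=True, c=True, d=False, g=True;
  b=True, c=True, d=True, g=True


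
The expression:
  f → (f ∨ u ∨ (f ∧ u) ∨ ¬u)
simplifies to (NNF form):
True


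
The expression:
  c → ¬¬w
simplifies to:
w ∨ ¬c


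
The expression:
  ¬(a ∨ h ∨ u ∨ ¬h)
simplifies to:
False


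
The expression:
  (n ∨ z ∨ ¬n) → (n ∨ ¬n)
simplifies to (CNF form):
True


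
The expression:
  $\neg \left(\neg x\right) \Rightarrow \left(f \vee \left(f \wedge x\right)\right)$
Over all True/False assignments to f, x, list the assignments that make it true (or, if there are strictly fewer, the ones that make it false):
is false only for:
  f=False, x=True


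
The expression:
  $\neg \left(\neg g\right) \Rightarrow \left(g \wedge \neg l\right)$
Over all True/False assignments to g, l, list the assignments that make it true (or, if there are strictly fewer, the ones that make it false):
is false only for:
  g=True, l=True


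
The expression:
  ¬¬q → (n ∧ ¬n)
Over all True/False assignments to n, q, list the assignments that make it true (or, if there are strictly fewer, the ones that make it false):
is true only for:
  n=False, q=False;
  n=True, q=False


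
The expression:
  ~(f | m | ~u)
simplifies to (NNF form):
u & ~f & ~m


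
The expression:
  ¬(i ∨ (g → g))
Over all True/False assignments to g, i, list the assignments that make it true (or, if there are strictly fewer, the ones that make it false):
is never true.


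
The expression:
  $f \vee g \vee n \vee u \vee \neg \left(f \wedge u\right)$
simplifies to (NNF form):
$\text{True}$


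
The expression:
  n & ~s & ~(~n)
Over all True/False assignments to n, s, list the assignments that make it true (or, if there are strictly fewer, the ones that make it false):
is true only for:
  n=True, s=False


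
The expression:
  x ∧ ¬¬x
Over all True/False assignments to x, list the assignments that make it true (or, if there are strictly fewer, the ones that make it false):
is true only for:
  x=True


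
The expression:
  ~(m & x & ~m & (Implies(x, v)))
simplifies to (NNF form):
True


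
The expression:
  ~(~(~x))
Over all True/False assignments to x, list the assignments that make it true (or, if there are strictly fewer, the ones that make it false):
is true only for:
  x=False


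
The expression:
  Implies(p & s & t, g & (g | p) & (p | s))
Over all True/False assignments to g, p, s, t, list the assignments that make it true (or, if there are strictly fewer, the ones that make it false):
is false only for:
  g=False, p=True, s=True, t=True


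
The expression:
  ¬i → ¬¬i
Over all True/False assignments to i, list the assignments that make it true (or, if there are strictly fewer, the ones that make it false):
is true only for:
  i=True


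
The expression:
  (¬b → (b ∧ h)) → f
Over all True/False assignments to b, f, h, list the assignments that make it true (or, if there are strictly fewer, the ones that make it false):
is false only for:
  b=True, f=False, h=False;
  b=True, f=False, h=True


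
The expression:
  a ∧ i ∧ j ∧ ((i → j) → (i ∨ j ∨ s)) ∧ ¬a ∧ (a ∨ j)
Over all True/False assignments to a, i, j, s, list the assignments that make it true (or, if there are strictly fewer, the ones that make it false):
is never true.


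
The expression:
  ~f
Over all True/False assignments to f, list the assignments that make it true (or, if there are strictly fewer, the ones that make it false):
is true only for:
  f=False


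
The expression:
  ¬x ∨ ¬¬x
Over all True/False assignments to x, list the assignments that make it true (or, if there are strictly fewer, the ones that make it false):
is always true.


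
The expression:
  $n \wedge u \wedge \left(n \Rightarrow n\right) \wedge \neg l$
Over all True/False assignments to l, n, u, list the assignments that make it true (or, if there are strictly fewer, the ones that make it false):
is true only for:
  l=False, n=True, u=True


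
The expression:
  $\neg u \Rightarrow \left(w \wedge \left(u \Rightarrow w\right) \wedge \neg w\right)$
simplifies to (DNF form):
$u$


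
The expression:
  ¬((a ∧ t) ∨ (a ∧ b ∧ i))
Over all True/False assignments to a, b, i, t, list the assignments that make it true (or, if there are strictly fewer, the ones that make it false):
is false only for:
  a=True, b=False, i=False, t=True;
  a=True, b=False, i=True, t=True;
  a=True, b=True, i=False, t=True;
  a=True, b=True, i=True, t=False;
  a=True, b=True, i=True, t=True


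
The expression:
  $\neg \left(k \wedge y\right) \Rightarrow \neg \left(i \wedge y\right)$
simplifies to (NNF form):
$k \vee \neg i \vee \neg y$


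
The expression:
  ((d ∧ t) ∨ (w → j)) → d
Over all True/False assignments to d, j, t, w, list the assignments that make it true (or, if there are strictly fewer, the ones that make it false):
is false only for:
  d=False, j=False, t=False, w=False;
  d=False, j=False, t=True, w=False;
  d=False, j=True, t=False, w=False;
  d=False, j=True, t=False, w=True;
  d=False, j=True, t=True, w=False;
  d=False, j=True, t=True, w=True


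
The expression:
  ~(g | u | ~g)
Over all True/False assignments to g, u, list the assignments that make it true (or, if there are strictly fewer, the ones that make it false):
is never true.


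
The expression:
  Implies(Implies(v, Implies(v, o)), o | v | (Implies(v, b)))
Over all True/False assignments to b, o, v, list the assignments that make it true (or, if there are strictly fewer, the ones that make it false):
is always true.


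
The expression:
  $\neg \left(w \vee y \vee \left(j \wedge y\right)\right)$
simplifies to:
$\neg w \wedge \neg y$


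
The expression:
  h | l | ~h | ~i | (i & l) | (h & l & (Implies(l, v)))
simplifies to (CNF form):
True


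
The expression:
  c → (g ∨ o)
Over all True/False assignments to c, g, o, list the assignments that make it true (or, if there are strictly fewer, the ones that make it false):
is false only for:
  c=True, g=False, o=False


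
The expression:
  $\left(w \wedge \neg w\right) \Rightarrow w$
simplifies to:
$\text{True}$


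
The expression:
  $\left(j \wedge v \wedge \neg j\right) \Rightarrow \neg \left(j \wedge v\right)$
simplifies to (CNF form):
$\text{True}$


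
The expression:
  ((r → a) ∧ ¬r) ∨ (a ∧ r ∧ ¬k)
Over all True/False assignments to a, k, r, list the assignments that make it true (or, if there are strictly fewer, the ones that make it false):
is false only for:
  a=False, k=False, r=True;
  a=False, k=True, r=True;
  a=True, k=True, r=True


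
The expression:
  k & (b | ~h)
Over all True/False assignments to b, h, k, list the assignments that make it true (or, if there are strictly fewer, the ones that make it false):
is true only for:
  b=False, h=False, k=True;
  b=True, h=False, k=True;
  b=True, h=True, k=True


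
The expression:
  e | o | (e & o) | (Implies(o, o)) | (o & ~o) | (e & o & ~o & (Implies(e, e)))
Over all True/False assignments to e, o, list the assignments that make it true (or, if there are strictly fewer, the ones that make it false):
is always true.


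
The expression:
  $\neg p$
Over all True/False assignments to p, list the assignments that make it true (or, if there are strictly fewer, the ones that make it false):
is true only for:
  p=False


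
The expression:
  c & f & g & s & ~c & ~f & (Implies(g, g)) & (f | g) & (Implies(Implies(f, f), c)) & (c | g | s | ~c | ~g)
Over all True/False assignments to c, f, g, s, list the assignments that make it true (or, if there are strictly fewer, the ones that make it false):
is never true.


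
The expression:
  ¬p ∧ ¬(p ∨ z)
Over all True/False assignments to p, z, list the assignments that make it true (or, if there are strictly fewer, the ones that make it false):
is true only for:
  p=False, z=False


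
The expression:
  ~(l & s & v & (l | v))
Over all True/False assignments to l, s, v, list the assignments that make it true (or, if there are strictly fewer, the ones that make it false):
is false only for:
  l=True, s=True, v=True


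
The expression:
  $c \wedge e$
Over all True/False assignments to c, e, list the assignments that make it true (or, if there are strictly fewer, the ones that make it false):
is true only for:
  c=True, e=True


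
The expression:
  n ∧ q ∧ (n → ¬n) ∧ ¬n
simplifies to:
False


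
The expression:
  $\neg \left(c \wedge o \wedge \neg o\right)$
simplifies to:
$\text{True}$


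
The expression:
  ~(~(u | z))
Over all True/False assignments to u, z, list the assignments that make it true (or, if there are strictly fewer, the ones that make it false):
is false only for:
  u=False, z=False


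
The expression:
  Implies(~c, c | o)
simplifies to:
c | o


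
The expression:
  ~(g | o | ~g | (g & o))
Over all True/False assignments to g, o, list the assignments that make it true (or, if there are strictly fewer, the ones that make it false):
is never true.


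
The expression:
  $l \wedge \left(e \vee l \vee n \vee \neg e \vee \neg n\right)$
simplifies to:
$l$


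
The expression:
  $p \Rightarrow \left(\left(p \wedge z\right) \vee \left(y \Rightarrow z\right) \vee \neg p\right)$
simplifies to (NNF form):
$z \vee \neg p \vee \neg y$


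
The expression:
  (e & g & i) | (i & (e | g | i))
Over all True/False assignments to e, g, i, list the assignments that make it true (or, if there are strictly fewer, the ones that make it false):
is true only for:
  e=False, g=False, i=True;
  e=False, g=True, i=True;
  e=True, g=False, i=True;
  e=True, g=True, i=True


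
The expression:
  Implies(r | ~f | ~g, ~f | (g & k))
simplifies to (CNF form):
(g | ~f) & (k | ~f | ~r)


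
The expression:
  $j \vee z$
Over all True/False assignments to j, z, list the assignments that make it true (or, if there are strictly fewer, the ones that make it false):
is false only for:
  j=False, z=False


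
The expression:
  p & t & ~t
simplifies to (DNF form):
False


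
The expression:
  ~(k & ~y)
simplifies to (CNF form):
y | ~k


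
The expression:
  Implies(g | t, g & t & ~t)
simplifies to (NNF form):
~g & ~t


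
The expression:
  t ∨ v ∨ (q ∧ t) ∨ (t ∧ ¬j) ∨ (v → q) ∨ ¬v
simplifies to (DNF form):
True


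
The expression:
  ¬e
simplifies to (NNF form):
¬e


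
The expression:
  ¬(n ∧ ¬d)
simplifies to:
d ∨ ¬n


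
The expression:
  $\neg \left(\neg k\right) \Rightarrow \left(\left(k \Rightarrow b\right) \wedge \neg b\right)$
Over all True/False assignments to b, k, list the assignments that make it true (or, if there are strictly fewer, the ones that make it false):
is true only for:
  b=False, k=False;
  b=True, k=False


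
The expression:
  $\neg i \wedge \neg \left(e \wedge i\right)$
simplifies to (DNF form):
$\neg i$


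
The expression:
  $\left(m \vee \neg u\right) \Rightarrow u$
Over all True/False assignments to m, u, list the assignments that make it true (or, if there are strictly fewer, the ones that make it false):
is true only for:
  m=False, u=True;
  m=True, u=True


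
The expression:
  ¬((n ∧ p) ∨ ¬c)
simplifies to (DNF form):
(c ∧ ¬n) ∨ (c ∧ ¬p)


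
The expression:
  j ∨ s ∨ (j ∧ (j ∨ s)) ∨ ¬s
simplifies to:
True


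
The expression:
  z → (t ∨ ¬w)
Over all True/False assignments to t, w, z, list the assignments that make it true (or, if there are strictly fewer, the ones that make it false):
is false only for:
  t=False, w=True, z=True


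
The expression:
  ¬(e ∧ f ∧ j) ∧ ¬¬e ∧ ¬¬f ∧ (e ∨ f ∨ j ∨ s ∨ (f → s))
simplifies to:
e ∧ f ∧ ¬j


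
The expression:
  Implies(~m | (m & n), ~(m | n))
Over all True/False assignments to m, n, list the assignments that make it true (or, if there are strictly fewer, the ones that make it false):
is true only for:
  m=False, n=False;
  m=True, n=False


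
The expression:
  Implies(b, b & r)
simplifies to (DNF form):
r | ~b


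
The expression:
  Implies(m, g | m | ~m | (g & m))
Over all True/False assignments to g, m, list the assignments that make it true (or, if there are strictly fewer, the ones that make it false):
is always true.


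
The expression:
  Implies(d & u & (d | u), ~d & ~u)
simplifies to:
~d | ~u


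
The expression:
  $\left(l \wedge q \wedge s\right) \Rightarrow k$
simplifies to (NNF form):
$k \vee \neg l \vee \neg q \vee \neg s$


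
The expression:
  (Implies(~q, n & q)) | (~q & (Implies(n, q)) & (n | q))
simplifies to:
q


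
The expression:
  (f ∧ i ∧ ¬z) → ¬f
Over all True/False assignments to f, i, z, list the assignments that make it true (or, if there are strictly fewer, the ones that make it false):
is false only for:
  f=True, i=True, z=False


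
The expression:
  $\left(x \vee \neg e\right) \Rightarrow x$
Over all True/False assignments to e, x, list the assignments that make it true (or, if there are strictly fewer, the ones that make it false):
is false only for:
  e=False, x=False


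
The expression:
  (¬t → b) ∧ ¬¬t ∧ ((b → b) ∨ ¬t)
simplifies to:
t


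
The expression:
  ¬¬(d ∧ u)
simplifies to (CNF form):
d ∧ u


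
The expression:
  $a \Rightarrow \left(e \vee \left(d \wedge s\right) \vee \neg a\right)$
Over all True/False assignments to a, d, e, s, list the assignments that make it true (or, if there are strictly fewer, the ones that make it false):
is false only for:
  a=True, d=False, e=False, s=False;
  a=True, d=False, e=False, s=True;
  a=True, d=True, e=False, s=False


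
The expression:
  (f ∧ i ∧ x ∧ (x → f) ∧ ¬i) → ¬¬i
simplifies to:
True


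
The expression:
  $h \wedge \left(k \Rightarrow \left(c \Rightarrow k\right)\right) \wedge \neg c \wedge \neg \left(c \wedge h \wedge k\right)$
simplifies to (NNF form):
$h \wedge \neg c$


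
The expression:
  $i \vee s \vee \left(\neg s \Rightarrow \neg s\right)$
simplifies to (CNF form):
$\text{True}$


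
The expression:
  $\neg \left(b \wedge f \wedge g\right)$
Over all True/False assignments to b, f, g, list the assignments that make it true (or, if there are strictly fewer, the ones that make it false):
is false only for:
  b=True, f=True, g=True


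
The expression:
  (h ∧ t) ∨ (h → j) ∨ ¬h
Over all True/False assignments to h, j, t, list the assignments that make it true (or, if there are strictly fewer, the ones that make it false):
is false only for:
  h=True, j=False, t=False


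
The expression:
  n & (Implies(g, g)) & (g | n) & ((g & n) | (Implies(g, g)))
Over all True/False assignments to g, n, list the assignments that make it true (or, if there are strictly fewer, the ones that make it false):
is true only for:
  g=False, n=True;
  g=True, n=True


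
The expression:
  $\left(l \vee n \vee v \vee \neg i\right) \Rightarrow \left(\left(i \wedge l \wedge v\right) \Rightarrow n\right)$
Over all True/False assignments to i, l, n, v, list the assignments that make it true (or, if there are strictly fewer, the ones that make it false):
is false only for:
  i=True, l=True, n=False, v=True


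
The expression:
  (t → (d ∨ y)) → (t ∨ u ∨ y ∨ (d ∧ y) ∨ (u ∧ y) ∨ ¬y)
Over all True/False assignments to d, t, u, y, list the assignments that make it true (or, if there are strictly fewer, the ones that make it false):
is always true.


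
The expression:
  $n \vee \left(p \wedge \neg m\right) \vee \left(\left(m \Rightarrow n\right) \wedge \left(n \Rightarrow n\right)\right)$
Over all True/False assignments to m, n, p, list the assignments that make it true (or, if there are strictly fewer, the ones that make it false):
is false only for:
  m=True, n=False, p=False;
  m=True, n=False, p=True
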